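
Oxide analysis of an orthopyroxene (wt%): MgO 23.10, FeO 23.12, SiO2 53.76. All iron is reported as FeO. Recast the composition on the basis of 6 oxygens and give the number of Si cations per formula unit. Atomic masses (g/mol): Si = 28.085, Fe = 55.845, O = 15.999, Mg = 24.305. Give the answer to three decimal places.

2.000 Si apfu

MgO: 23.10/40.304 = 0.57314 mol → 0.57314 mol Mg, 0.57314 mol O.
FeO: 23.12/71.844 = 0.32181 mol → 0.32181 mol Fe, 0.32181 mol O.
SiO2: 53.76/60.083 = 0.89476 mol → 0.89476 mol Si, 1.78952 mol O.
Total oxygen = 2.68447 mol. Normalization factor = 6/2.68447 = 2.23508.
Si per 6 O = 0.89476 × 2.23508 = 2.000.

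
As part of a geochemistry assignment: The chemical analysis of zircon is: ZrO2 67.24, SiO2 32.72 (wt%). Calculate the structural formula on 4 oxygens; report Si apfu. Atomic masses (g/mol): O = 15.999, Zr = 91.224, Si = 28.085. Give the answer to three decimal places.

0.999 Si apfu

ZrO2 (M=123.222): mol = 0.54568; Zr = 0.54568, O = 1.09136.
SiO2 (M=60.083): mol = 0.54458; Si = 0.54458, O = 1.08916.
ΣO = 2.18052; factor = 4/ΣO = 1.83442.
Si apfu = 0.54458 × 1.83442 = 0.999.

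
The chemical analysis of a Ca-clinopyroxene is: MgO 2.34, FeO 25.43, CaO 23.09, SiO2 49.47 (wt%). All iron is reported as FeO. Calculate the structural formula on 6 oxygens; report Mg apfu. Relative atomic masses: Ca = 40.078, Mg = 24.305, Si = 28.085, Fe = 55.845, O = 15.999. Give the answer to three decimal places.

MgO (M=40.304): mol = 0.05806; Mg = 0.05806, O = 0.05806.
FeO (M=71.844): mol = 0.35396; Fe = 0.35396, O = 0.35396.
CaO (M=56.077): mol = 0.41176; Ca = 0.41176, O = 0.41176.
SiO2 (M=60.083): mol = 0.82336; Si = 0.82336, O = 1.64672.
ΣO = 2.47050; factor = 6/ΣO = 2.42866.
Mg apfu = 0.05806 × 2.42866 = 0.141.

0.141 Mg apfu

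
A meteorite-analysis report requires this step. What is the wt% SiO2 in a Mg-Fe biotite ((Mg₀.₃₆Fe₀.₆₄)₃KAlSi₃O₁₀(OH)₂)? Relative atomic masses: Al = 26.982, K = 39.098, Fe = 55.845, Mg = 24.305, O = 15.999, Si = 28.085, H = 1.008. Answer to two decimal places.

M((Mg₀.₃₆Fe₀.₆₄)₃KAlSi₃O₁₀(OH)₂) = 477.811 g/mol; M(SiO2) = 60.083 g/mol.
Moles SiO2 per formula unit = 3 Si ÷ 1 = 3.0000.
SiO2 fraction = (3.0000 × 60.083) / 477.811 = 180.249/477.811 = 0.3772.

37.72 wt%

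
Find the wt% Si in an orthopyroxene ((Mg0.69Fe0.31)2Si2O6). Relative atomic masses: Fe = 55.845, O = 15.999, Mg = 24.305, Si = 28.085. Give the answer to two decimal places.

25.49 weight percent

Molar mass of (Mg0.69Fe0.31)2Si2O6: 1.38·24.305 + 0.62·55.845 + 2·28.085 + 6·15.999 = 220.329 g/mol.
Mass of Si per formula unit: 2 × 28.085 = 56.170 g.
Weight fraction Si = 56.170 / 220.329 = 0.2549.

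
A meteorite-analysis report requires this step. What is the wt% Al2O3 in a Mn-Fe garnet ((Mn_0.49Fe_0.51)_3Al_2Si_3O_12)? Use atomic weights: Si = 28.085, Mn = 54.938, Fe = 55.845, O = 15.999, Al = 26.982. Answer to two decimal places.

20.54 wt%

Molar mass of (Mn_0.49Fe_0.51)_3Al_2Si_3O_12 = 1.47×54.938 + 1.53×55.845 + 2×26.982 + 3×28.085 + 12×15.999 = 496.409 g/mol.
Each formula unit contains 2 Al, equivalent to 2/2 = 1.0000 mol Al2O3.
M(Al2O3) = 2×26.982 + 3×15.999 = 101.961 g/mol.
Mass of Al2O3 per formula unit = 1.0000 × 101.961 = 101.961 g.
Al2O3 wt% = 101.961 / 496.409 × 100 = 20.54%.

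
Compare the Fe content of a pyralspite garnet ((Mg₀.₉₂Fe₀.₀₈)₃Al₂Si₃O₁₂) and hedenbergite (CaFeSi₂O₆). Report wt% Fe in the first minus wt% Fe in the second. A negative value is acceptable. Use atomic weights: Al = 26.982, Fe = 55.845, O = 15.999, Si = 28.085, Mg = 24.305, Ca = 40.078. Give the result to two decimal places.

-19.25 percentage points

M((Mg₀.₉₂Fe₀.₀₈)₃Al₂Si₃O₁₂) = 410.692 g/mol, so wt% Fe = 13.403/410.692 × 100 = 3.26%.
M(CaFeSi₂O₆) = 248.087 g/mol, so wt% Fe = 55.845/248.087 × 100 = 22.51%.
3.26 − 22.51 = -19.25 pp.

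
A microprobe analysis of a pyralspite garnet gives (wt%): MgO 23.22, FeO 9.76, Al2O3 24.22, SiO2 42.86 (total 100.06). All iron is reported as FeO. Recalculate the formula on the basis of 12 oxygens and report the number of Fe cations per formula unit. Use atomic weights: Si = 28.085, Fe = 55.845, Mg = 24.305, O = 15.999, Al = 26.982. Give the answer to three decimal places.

MgO (M=40.304): mol = 0.57612; Mg = 0.57612, O = 0.57612.
FeO (M=71.844): mol = 0.13585; Fe = 0.13585, O = 0.13585.
Al2O3 (M=101.961): mol = 0.23754; Al = 0.47508, O = 0.71262.
SiO2 (M=60.083): mol = 0.71335; Si = 0.71335, O = 1.42670.
ΣO = 2.85129; factor = 12/ΣO = 4.20862.
Fe apfu = 0.13585 × 4.20862 = 0.572.

0.572 Fe apfu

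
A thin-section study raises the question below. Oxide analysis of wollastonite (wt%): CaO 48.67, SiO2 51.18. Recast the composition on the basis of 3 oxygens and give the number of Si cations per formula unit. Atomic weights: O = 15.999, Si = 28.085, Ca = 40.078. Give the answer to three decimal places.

CaO (M=56.077): mol = 0.86791; Ca = 0.86791, O = 0.86791.
SiO2 (M=60.083): mol = 0.85182; Si = 0.85182, O = 1.70364.
ΣO = 2.57155; factor = 3/ΣO = 1.16661.
Si apfu = 0.85182 × 1.16661 = 0.994.

0.994 Si apfu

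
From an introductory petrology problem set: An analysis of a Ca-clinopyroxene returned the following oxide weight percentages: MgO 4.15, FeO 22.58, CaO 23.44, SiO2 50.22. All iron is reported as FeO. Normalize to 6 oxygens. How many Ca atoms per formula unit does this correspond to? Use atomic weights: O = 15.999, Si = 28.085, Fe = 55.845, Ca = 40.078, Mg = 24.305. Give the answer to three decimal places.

1.000 Ca apfu

MgO: 4.15/40.304 = 0.10297 mol → 0.10297 mol Mg, 0.10297 mol O.
FeO: 22.58/71.844 = 0.31429 mol → 0.31429 mol Fe, 0.31429 mol O.
CaO: 23.44/56.077 = 0.41800 mol → 0.41800 mol Ca, 0.41800 mol O.
SiO2: 50.22/60.083 = 0.83584 mol → 0.83584 mol Si, 1.67168 mol O.
Total oxygen = 2.50694 mol. Normalization factor = 6/2.50694 = 2.39336.
Ca per 6 O = 0.41800 × 2.39336 = 1.000.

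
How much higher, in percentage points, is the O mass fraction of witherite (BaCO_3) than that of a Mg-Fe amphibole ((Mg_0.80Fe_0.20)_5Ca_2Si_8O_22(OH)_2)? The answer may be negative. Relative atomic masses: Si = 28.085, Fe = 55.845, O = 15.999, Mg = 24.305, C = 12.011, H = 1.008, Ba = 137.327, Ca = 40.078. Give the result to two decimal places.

M(BaCO_3) = 197.335 g/mol, so wt% O = 47.997/197.335 × 100 = 24.32%.
M((Mg_0.80Fe_0.20)_5Ca_2Si_8O_22(OH)_2) = 843.893 g/mol, so wt% O = 383.976/843.893 × 100 = 45.50%.
24.32 − 45.50 = -21.18 pp.

-21.18 percentage points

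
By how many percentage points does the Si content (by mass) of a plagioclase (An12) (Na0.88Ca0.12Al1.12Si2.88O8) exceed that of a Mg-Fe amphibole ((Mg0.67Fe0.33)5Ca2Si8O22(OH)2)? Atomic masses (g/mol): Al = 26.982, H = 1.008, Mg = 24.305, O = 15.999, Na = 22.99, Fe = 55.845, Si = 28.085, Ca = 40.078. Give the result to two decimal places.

Si in Na0.88Ca0.12Al1.12Si2.88O8: molar mass 264.137 g/mol; 2.88×28.085 = 80.885 g → 30.62 wt%.
Si in (Mg0.67Fe0.33)5Ca2Si8O22(OH)2: molar mass 864.394 g/mol; 8×28.085 = 224.680 g → 25.99 wt%.
Difference = 30.62 − 25.99 = 4.63 percentage points.

4.63 percentage points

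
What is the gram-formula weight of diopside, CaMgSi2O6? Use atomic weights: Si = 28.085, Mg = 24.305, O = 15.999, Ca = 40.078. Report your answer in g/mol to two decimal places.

216.55 g/mol

The formula mass is the sum 1(40.078) + 1(24.305) + 2(28.085) + 6(15.999).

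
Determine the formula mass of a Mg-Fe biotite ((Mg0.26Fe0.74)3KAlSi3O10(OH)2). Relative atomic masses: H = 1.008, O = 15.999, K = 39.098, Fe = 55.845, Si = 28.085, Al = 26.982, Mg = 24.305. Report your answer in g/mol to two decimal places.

487.27 g/mol

The formula mass is the sum 0.78*24.305 + 2.22*55.845 + 1*39.098 + 1*26.982 + 3*28.085 + 12*15.999 + 2*1.008.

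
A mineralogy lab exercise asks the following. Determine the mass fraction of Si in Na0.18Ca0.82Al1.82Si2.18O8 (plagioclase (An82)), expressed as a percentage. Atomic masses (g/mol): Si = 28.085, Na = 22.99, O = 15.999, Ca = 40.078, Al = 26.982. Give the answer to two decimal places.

22.24 wt%

Molar mass of Na0.18Ca0.82Al1.82Si2.18O8: 0.18·22.99 + 0.82·40.078 + 1.82·26.982 + 2.18·28.085 + 8·15.999 = 275.327 g/mol.
Mass of Si per formula unit: 2.18 × 28.085 = 61.225 g.
Weight fraction Si = 61.225 / 275.327 = 0.2224.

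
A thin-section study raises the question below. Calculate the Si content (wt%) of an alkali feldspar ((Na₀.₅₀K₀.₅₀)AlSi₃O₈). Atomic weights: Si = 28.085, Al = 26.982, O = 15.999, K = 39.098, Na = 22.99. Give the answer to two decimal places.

31.17 wt%

M((Na₀.₅₀K₀.₅₀)AlSi₃O₈) = 270.273 g/mol.
Si contributes 3 × 28.085 = 84.255 g per mole.
84.255/270.273 = 0.3117 → 31.17%.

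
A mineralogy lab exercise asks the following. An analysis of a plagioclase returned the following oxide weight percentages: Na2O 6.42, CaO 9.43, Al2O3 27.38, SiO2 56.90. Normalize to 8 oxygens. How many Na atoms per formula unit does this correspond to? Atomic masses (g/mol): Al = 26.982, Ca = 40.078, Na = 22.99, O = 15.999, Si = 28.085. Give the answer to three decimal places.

0.558 Na apfu

6.42 wt% Na2O ÷ 61.979 g/mol = 0.10358 mol, giving 0.20716 Na and 0.10358 O.
9.43 wt% CaO ÷ 56.077 g/mol = 0.16816 mol, giving 0.16816 Ca and 0.16816 O.
27.38 wt% Al2O3 ÷ 101.961 g/mol = 0.26853 mol, giving 0.53706 Al and 0.80559 O.
56.90 wt% SiO2 ÷ 60.083 g/mol = 0.94702 mol, giving 0.94702 Si and 1.89404 O.
Oxygen sums to 2.97137; scaling by 8/2.97137 = 2.69236 puts the formula on 8 O.
Na: 0.20716 × 2.69236 = 0.558 atoms per formula unit.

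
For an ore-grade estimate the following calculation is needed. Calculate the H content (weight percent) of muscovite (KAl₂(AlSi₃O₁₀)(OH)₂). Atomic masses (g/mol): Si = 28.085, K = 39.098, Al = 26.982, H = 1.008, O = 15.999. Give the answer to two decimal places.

M(KAl₂(AlSi₃O₁₀)(OH)₂) = 398.303 g/mol.
H contributes 2 × 1.008 = 2.016 g per mole.
2.016/398.303 = 0.0051 → 0.51%.

0.51 weight percent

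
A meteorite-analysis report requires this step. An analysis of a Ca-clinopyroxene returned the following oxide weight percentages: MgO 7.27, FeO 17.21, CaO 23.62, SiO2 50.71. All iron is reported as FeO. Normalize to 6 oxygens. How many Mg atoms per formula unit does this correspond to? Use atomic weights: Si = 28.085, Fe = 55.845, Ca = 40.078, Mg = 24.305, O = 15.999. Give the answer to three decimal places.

MgO (M=40.304): mol = 0.18038; Mg = 0.18038, O = 0.18038.
FeO (M=71.844): mol = 0.23955; Fe = 0.23955, O = 0.23955.
CaO (M=56.077): mol = 0.42121; Ca = 0.42121, O = 0.42121.
SiO2 (M=60.083): mol = 0.84400; Si = 0.84400, O = 1.68800.
ΣO = 2.52914; factor = 6/ΣO = 2.37235.
Mg apfu = 0.18038 × 2.37235 = 0.428.

0.428 Mg apfu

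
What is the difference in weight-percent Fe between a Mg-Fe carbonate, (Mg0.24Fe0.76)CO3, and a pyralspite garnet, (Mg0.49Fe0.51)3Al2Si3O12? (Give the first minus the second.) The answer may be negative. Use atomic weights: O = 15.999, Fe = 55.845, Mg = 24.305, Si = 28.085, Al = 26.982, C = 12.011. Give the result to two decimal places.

First mineral: 42.442 g Fe in 108.283 g formula = 39.20 wt% Fe.
Second mineral: 85.443 g Fe in 451.378 g formula = 18.93 wt% Fe.
39.20% − 18.93% gives a difference of 20.27 percentage points.

20.27 percentage points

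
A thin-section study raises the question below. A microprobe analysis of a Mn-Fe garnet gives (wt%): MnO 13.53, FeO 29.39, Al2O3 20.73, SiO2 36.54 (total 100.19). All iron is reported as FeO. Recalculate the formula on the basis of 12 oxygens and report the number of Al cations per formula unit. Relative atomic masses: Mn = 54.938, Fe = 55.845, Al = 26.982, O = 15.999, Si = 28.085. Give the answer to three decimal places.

2.011 Al apfu

MnO: 13.53/70.937 = 0.19073 mol → 0.19073 mol Mn, 0.19073 mol O.
FeO: 29.39/71.844 = 0.40908 mol → 0.40908 mol Fe, 0.40908 mol O.
Al2O3: 20.73/101.961 = 0.20331 mol → 0.40662 mol Al, 0.60993 mol O.
SiO2: 36.54/60.083 = 0.60816 mol → 0.60816 mol Si, 1.21632 mol O.
Total oxygen = 2.42606 mol. Normalization factor = 12/2.42606 = 4.94629.
Al per 12 O = 0.40662 × 4.94629 = 2.011.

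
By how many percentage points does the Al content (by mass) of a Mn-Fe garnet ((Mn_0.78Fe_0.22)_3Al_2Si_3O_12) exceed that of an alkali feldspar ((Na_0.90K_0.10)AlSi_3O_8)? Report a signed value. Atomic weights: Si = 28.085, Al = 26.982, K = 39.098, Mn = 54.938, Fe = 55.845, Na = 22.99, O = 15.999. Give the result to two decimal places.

0.66 percentage points

Al in (Mn_0.78Fe_0.22)_3Al_2Si_3O_12: molar mass 495.620 g/mol; 2×26.982 = 53.964 g → 10.89 wt%.
Al in (Na_0.90K_0.10)AlSi_3O_8: molar mass 263.830 g/mol; 1×26.982 = 26.982 g → 10.23 wt%.
Difference = 10.89 − 10.23 = 0.66 percentage points.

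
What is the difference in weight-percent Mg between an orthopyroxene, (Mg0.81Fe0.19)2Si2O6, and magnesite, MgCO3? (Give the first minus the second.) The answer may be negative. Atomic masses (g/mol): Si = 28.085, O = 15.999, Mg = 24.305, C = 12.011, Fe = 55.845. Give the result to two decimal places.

First mineral: 39.374 g Mg in 212.759 g formula = 18.51 wt% Mg.
Second mineral: 24.305 g Mg in 84.313 g formula = 28.83 wt% Mg.
18.51% − 28.83% gives a difference of -10.32 percentage points.

-10.32 percentage points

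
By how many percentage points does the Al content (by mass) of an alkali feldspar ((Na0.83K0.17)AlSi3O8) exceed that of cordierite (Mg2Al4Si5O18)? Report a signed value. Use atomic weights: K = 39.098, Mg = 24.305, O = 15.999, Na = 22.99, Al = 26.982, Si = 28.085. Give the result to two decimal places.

First mineral: 26.982 g Al in 264.957 g formula = 10.18 wt% Al.
Second mineral: 107.928 g Al in 584.945 g formula = 18.45 wt% Al.
10.18% − 18.45% gives a difference of -8.27 percentage points.

-8.27 percentage points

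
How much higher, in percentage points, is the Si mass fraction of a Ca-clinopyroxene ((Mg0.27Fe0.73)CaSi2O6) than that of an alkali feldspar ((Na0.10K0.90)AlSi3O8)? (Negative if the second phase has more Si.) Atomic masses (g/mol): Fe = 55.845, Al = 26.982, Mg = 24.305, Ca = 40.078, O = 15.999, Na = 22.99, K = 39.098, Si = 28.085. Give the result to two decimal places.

-7.00 percentage points

First mineral: 56.170 g Si in 239.571 g formula = 23.45 wt% Si.
Second mineral: 84.255 g Si in 276.716 g formula = 30.45 wt% Si.
23.45% − 30.45% gives a difference of -7.00 percentage points.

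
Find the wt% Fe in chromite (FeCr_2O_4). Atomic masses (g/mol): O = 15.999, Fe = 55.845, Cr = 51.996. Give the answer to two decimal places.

Formula mass = 1*55.845 + 2*51.996 + 4*15.999 = 223.833 g/mol, of which 55.845 g is Fe.
So Fe makes up 55.845/223.833 = 0.2495 of the mass, i.e. 24.95%.

24.95 wt%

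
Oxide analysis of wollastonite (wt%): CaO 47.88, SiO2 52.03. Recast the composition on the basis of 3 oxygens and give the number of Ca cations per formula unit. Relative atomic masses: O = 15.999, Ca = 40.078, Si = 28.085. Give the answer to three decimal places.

CaO: 47.88/56.077 = 0.85383 mol → 0.85383 mol Ca, 0.85383 mol O.
SiO2: 52.03/60.083 = 0.86597 mol → 0.86597 mol Si, 1.73194 mol O.
Total oxygen = 2.58577 mol. Normalization factor = 3/2.58577 = 1.16020.
Ca per 3 O = 0.85383 × 1.16020 = 0.991.

0.991 Ca apfu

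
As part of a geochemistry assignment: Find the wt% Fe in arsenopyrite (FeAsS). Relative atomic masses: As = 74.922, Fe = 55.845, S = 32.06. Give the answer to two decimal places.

M(FeAsS) = 162.827 g/mol.
Fe contributes 1 × 55.845 = 55.845 g per mole.
55.845/162.827 = 0.3430 → 34.30%.

34.30 wt%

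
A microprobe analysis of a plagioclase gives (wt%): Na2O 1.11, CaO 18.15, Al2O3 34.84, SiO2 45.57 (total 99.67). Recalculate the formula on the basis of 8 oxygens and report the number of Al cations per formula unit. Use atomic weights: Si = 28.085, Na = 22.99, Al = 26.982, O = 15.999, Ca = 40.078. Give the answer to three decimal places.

Na2O (M=61.979): mol = 0.01791; Na = 0.03582, O = 0.01791.
CaO (M=56.077): mol = 0.32366; Ca = 0.32366, O = 0.32366.
Al2O3 (M=101.961): mol = 0.34170; Al = 0.68340, O = 1.02510.
SiO2 (M=60.083): mol = 0.75845; Si = 0.75845, O = 1.51690.
ΣO = 2.88357; factor = 8/ΣO = 2.77434.
Al apfu = 0.68340 × 2.77434 = 1.896.

1.896 Al apfu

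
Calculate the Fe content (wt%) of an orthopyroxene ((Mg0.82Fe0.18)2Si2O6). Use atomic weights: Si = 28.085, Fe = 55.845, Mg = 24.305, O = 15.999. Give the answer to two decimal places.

Molar mass of (Mg0.82Fe0.18)2Si2O6: 1.64*24.305 + 0.36*55.845 + 2*28.085 + 6*15.999 = 212.128 g/mol.
Mass of Fe per formula unit: 0.36 × 55.845 = 20.104 g.
Weight fraction Fe = 20.104 / 212.128 = 0.0948.

9.48 wt%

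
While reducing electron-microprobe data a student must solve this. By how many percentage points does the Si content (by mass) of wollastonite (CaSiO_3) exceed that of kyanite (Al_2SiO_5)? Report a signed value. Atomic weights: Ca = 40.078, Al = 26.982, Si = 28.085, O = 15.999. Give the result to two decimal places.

Si in CaSiO_3: molar mass 116.160 g/mol; 1×28.085 = 28.085 g → 24.18 wt%.
Si in Al_2SiO_5: molar mass 162.044 g/mol; 1×28.085 = 28.085 g → 17.33 wt%.
Difference = 24.18 − 17.33 = 6.85 percentage points.

6.85 percentage points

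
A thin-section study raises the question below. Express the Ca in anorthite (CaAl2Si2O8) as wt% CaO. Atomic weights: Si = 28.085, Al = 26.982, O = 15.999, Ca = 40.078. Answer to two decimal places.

20.16 wt%

M(CaAl2Si2O8) = 278.204 g/mol; M(CaO) = 56.077 g/mol.
Moles CaO per formula unit = 1 Ca ÷ 1 = 1.0000.
CaO fraction = (1.0000 × 56.077) / 278.204 = 56.077/278.204 = 0.2016.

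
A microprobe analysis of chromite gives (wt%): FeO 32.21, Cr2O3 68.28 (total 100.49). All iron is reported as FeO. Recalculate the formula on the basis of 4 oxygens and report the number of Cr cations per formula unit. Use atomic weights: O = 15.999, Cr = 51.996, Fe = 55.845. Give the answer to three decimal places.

2.001 Cr apfu

FeO (M=71.844): mol = 0.44833; Fe = 0.44833, O = 0.44833.
Cr2O3 (M=151.989): mol = 0.44924; Cr = 0.89848, O = 1.34772.
ΣO = 1.79605; factor = 4/ΣO = 2.22711.
Cr apfu = 0.89848 × 2.22711 = 2.001.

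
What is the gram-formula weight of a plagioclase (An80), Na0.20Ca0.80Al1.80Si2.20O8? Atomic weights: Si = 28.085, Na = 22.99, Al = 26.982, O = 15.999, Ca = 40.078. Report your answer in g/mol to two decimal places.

275.01 g/mol

The formula mass is the sum 0.20×22.99 + 0.80×40.078 + 1.80×26.982 + 2.20×28.085 + 8×15.999.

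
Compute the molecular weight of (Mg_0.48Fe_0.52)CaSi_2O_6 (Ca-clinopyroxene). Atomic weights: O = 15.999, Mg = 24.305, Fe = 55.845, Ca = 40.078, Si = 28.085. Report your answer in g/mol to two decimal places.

M = 0.48*24.305 + 0.52*55.845 + 1*40.078 + 2*28.085 + 6*15.999

232.95 g/mol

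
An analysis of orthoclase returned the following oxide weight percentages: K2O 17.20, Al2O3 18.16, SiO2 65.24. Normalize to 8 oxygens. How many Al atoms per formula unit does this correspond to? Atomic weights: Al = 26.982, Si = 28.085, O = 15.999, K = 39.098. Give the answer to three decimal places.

0.987 Al apfu

K2O: 17.20/94.195 = 0.18260 mol → 0.36520 mol K, 0.18260 mol O.
Al2O3: 18.16/101.961 = 0.17811 mol → 0.35622 mol Al, 0.53433 mol O.
SiO2: 65.24/60.083 = 1.08583 mol → 1.08583 mol Si, 2.17166 mol O.
Total oxygen = 2.88859 mol. Normalization factor = 8/2.88859 = 2.76952.
Al per 8 O = 0.35622 × 2.76952 = 0.987.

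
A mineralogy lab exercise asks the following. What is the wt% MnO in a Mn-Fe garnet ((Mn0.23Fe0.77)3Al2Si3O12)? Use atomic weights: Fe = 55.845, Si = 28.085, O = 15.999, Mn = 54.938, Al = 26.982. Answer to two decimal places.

M((Mn0.23Fe0.77)3Al2Si3O12) = 497.116 g/mol; M(MnO) = 70.937 g/mol.
Moles MnO per formula unit = 0.69 Mn ÷ 1 = 0.6900.
MnO fraction = (0.6900 × 70.937) / 497.116 = 48.947/497.116 = 0.0985.

9.85 wt%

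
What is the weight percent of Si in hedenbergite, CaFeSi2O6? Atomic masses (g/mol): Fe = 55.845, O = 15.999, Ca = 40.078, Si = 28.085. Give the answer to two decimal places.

22.64 weight percent

M(CaFeSi2O6) = 248.087 g/mol.
Si contributes 2 × 28.085 = 56.170 g per mole.
56.170/248.087 = 0.2264 → 22.64%.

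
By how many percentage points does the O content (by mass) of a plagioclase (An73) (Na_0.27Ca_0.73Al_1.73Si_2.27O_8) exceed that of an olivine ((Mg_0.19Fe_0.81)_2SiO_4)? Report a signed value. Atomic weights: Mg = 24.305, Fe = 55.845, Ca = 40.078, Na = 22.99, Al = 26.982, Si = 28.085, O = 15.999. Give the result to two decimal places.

O in Na_0.27Ca_0.73Al_1.73Si_2.27O_8: molar mass 273.888 g/mol; 8×15.999 = 127.992 g → 46.73 wt%.
O in (Mg_0.19Fe_0.81)_2SiO_4: molar mass 191.786 g/mol; 4×15.999 = 63.996 g → 33.37 wt%.
Difference = 46.73 − 33.37 = 13.36 percentage points.

13.36 percentage points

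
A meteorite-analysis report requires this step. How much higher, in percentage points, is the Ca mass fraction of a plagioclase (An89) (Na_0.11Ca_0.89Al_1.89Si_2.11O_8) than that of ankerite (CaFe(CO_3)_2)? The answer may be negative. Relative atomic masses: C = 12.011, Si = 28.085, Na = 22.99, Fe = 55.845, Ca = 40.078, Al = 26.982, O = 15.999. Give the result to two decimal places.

Ca in Na_0.11Ca_0.89Al_1.89Si_2.11O_8: molar mass 276.446 g/mol; 0.89×40.078 = 35.669 g → 12.90 wt%.
Ca in CaFe(CO_3)_2: molar mass 215.939 g/mol; 1×40.078 = 40.078 g → 18.56 wt%.
Difference = 12.90 − 18.56 = -5.66 percentage points.

-5.66 percentage points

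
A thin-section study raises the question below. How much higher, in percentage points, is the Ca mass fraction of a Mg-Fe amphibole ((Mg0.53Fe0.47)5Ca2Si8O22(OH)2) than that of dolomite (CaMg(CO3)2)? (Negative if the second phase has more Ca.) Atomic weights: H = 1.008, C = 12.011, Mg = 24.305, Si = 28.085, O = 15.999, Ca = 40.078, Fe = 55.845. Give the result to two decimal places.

First mineral: 80.156 g Ca in 886.472 g formula = 9.04 wt% Ca.
Second mineral: 40.078 g Ca in 184.399 g formula = 21.73 wt% Ca.
9.04% − 21.73% gives a difference of -12.69 percentage points.

-12.69 percentage points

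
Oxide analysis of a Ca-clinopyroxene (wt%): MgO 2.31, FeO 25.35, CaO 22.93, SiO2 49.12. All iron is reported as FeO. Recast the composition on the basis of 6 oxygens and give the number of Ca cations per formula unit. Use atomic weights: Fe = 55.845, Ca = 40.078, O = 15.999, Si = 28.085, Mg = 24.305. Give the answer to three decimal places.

MgO (M=40.304): mol = 0.05731; Mg = 0.05731, O = 0.05731.
FeO (M=71.844): mol = 0.35285; Fe = 0.35285, O = 0.35285.
CaO (M=56.077): mol = 0.40890; Ca = 0.40890, O = 0.40890.
SiO2 (M=60.083): mol = 0.81754; Si = 0.81754, O = 1.63508.
ΣO = 2.45414; factor = 6/ΣO = 2.44485.
Ca apfu = 0.40890 × 2.44485 = 1.000.

1.000 Ca apfu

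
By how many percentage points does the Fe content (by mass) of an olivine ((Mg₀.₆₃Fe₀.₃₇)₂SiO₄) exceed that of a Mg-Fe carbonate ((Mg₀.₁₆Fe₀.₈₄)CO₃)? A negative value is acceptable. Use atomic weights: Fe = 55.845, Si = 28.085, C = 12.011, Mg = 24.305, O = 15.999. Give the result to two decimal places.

-17.14 percentage points

First mineral: 41.325 g Fe in 164.031 g formula = 25.19 wt% Fe.
Second mineral: 46.910 g Fe in 110.807 g formula = 42.33 wt% Fe.
25.19% − 42.33% gives a difference of -17.14 percentage points.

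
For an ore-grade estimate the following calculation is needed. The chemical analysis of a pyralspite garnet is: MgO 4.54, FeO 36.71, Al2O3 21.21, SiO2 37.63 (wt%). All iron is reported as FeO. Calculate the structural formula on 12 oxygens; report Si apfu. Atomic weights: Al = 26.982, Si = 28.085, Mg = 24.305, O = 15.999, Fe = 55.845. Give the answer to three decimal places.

MgO: 4.54/40.304 = 0.11264 mol → 0.11264 mol Mg, 0.11264 mol O.
FeO: 36.71/71.844 = 0.51097 mol → 0.51097 mol Fe, 0.51097 mol O.
Al2O3: 21.21/101.961 = 0.20802 mol → 0.41604 mol Al, 0.62406 mol O.
SiO2: 37.63/60.083 = 0.62630 mol → 0.62630 mol Si, 1.25260 mol O.
Total oxygen = 2.50027 mol. Normalization factor = 12/2.50027 = 4.79948.
Si per 12 O = 0.62630 × 4.79948 = 3.006.

3.006 Si apfu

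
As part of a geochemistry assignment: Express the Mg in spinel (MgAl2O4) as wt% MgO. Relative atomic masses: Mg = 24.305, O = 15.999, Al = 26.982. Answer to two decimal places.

28.33 wt%

M(MgAl2O4) = 142.265 g/mol; M(MgO) = 40.304 g/mol.
Moles MgO per formula unit = 1 Mg ÷ 1 = 1.0000.
MgO fraction = (1.0000 × 40.304) / 142.265 = 40.304/142.265 = 0.2833.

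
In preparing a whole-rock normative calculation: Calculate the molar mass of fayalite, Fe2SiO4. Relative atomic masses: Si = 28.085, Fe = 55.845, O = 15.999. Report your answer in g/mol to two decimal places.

203.77 g/mol

Fe: 2 × 55.845 = 111.6900
Si: 1 × 28.085 = 28.0850
O: 4 × 15.999 = 63.9960
Summing the contributions gives the formula mass.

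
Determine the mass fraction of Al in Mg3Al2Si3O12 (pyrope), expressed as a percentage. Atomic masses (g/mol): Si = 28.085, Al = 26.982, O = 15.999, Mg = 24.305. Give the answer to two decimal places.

M(Mg3Al2Si3O12) = 403.122 g/mol.
Al contributes 2 × 26.982 = 53.964 g per mole.
53.964/403.122 = 0.1339 → 13.39%.

13.39 wt%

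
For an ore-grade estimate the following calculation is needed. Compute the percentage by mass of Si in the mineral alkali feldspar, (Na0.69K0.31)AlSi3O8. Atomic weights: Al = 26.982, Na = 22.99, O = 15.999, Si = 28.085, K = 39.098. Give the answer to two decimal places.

Formula mass = 0.69×22.99 + 0.31×39.098 + 1×26.982 + 3×28.085 + 8×15.999 = 267.212 g/mol, of which 84.255 g is Si.
So Si makes up 84.255/267.212 = 0.3153 of the mass, i.e. 31.53%.

31.53 mass %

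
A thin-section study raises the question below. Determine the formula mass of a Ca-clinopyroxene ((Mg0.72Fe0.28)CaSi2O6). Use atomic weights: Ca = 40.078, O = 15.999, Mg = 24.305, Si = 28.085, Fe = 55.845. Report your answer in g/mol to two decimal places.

M = 0.72·24.305 + 0.28·55.845 + 1·40.078 + 2·28.085 + 6·15.999

225.38 g/mol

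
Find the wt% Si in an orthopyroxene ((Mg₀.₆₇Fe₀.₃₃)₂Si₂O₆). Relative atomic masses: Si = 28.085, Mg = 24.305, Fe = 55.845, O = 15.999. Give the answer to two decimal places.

M((Mg₀.₆₇Fe₀.₃₃)₂Si₂O₆) = 221.590 g/mol.
Si contributes 2 × 28.085 = 56.170 g per mole.
56.170/221.590 = 0.2535 → 25.35%.

25.35 wt%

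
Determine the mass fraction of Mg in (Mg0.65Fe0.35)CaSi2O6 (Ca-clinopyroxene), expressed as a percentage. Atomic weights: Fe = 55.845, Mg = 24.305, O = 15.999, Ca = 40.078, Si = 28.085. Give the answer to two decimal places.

6.94 weight percent

M((Mg0.65Fe0.35)CaSi2O6) = 227.586 g/mol.
Mg contributes 0.65 × 24.305 = 15.798 g per mole.
15.798/227.586 = 0.0694 → 6.94%.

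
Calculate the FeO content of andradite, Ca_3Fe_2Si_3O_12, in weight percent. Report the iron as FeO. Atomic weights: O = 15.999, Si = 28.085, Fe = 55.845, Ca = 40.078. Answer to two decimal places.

28.28 wt%

Molar mass of Ca_3Fe_2Si_3O_12 = 3×40.078 + 2×55.845 + 3×28.085 + 12×15.999 = 508.167 g/mol.
Each formula unit contains 2 Fe, equivalent to 2/1 = 2.0000 mol FeO.
M(FeO) = 1×55.845 + 1×15.999 = 71.844 g/mol.
Mass of FeO per formula unit = 2.0000 × 71.844 = 143.688 g.
FeO wt% = 143.688 / 508.167 × 100 = 28.28%.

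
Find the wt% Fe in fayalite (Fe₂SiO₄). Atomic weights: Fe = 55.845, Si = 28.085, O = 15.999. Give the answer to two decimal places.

Formula mass = 2×55.845 + 1×28.085 + 4×15.999 = 203.771 g/mol, of which 111.690 g is Fe.
So Fe makes up 111.690/203.771 = 0.5481 of the mass, i.e. 54.81%.

54.81 weight percent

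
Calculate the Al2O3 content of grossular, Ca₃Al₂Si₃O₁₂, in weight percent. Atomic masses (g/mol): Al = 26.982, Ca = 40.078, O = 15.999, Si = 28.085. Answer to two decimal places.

22.64 wt%

Molar mass of Ca₃Al₂Si₃O₁₂ = 3*40.078 + 2*26.982 + 3*28.085 + 12*15.999 = 450.441 g/mol.
Each formula unit contains 2 Al, equivalent to 2/2 = 1.0000 mol Al2O3.
M(Al2O3) = 2×26.982 + 3×15.999 = 101.961 g/mol.
Mass of Al2O3 per formula unit = 1.0000 × 101.961 = 101.961 g.
Al2O3 wt% = 101.961 / 450.441 × 100 = 22.64%.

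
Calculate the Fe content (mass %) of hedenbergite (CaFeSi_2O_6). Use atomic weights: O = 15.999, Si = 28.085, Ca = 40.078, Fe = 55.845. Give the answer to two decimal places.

M(CaFeSi_2O_6) = 248.087 g/mol.
Fe contributes 1 × 55.845 = 55.845 g per mole.
55.845/248.087 = 0.2251 → 22.51%.

22.51 mass %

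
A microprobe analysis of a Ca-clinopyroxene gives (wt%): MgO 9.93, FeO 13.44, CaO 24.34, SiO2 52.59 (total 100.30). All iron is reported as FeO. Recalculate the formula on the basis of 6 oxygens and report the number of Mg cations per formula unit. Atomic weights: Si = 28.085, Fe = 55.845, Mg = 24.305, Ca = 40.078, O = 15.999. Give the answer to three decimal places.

0.565 Mg apfu

MgO: 9.93/40.304 = 0.24638 mol → 0.24638 mol Mg, 0.24638 mol O.
FeO: 13.44/71.844 = 0.18707 mol → 0.18707 mol Fe, 0.18707 mol O.
CaO: 24.34/56.077 = 0.43405 mol → 0.43405 mol Ca, 0.43405 mol O.
SiO2: 52.59/60.083 = 0.87529 mol → 0.87529 mol Si, 1.75058 mol O.
Total oxygen = 2.61808 mol. Normalization factor = 6/2.61808 = 2.29176.
Mg per 6 O = 0.24638 × 2.29176 = 0.565.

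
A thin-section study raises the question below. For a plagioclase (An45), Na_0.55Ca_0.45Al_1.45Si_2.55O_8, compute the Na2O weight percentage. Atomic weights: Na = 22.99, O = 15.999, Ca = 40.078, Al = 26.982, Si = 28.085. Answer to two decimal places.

6.33 wt%

Molar mass of Na_0.55Ca_0.45Al_1.45Si_2.55O_8 = 0.55·22.99 + 0.45·40.078 + 1.45·26.982 + 2.55·28.085 + 8·15.999 = 269.412 g/mol.
Each formula unit contains 0.55 Na, equivalent to 0.55/2 = 0.2750 mol Na2O.
M(Na2O) = 2×22.99 + 1×15.999 = 61.979 g/mol.
Mass of Na2O per formula unit = 0.2750 × 61.979 = 17.044 g.
Na2O wt% = 17.044 / 269.412 × 100 = 6.33%.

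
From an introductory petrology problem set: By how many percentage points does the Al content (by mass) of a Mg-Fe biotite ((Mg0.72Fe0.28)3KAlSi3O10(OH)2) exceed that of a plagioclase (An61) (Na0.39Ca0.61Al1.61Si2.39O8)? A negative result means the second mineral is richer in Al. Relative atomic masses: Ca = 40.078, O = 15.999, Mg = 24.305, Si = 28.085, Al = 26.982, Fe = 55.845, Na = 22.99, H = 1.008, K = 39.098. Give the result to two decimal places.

-9.89 percentage points

First mineral: 26.982 g Al in 443.748 g formula = 6.08 wt% Al.
Second mineral: 43.441 g Al in 271.970 g formula = 15.97 wt% Al.
6.08% − 15.97% gives a difference of -9.89 percentage points.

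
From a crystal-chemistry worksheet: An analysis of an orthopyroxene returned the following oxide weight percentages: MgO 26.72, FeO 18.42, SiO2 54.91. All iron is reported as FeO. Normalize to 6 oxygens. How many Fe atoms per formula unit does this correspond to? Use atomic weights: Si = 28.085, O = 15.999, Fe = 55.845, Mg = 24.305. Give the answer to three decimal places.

0.560 Fe apfu

MgO: 26.72/40.304 = 0.66296 mol → 0.66296 mol Mg, 0.66296 mol O.
FeO: 18.42/71.844 = 0.25639 mol → 0.25639 mol Fe, 0.25639 mol O.
SiO2: 54.91/60.083 = 0.91390 mol → 0.91390 mol Si, 1.82780 mol O.
Total oxygen = 2.74715 mol. Normalization factor = 6/2.74715 = 2.18408.
Fe per 6 O = 0.25639 × 2.18408 = 0.560.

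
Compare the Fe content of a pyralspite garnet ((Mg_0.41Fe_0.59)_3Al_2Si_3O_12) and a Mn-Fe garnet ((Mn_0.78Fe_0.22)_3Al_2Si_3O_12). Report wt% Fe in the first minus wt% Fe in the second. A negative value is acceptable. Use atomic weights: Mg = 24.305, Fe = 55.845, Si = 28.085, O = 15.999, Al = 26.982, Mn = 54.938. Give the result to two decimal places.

14.10 percentage points

Fe in (Mg_0.41Fe_0.59)_3Al_2Si_3O_12: molar mass 458.948 g/mol; 1.77×55.845 = 98.846 g → 21.54 wt%.
Fe in (Mn_0.78Fe_0.22)_3Al_2Si_3O_12: molar mass 495.620 g/mol; 0.66×55.845 = 36.858 g → 7.44 wt%.
Difference = 21.54 − 7.44 = 14.10 percentage points.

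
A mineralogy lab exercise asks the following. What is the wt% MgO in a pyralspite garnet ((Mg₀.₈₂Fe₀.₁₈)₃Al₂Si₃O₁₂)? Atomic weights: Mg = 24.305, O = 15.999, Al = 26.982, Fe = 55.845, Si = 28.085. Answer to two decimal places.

Molar mass of (Mg₀.₈₂Fe₀.₁₈)₃Al₂Si₃O₁₂ = 2.46·24.305 + 0.54·55.845 + 2·26.982 + 3·28.085 + 12·15.999 = 420.154 g/mol.
Each formula unit contains 2.46 Mg, equivalent to 2.46/1 = 2.4600 mol MgO.
M(MgO) = 1×24.305 + 1×15.999 = 40.304 g/mol.
Mass of MgO per formula unit = 2.4600 × 40.304 = 99.148 g.
MgO wt% = 99.148 / 420.154 × 100 = 23.60%.

23.60 wt%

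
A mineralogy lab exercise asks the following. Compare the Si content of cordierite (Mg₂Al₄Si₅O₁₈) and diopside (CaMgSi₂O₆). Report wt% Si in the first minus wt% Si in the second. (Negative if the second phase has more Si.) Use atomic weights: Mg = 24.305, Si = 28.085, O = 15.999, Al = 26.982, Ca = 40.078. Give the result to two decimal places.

M(Mg₂Al₄Si₅O₁₈) = 584.945 g/mol, so wt% Si = 140.425/584.945 × 100 = 24.01%.
M(CaMgSi₂O₆) = 216.547 g/mol, so wt% Si = 56.170/216.547 × 100 = 25.94%.
24.01 − 25.94 = -1.93 pp.

-1.93 percentage points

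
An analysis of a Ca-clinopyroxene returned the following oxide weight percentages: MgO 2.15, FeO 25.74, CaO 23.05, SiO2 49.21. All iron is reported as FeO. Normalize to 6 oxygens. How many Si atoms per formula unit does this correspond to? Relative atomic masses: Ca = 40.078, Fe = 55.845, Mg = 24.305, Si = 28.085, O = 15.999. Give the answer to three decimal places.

2.15 wt% MgO ÷ 40.304 g/mol = 0.05334 mol, giving 0.05334 Mg and 0.05334 O.
25.74 wt% FeO ÷ 71.844 g/mol = 0.35828 mol, giving 0.35828 Fe and 0.35828 O.
23.05 wt% CaO ÷ 56.077 g/mol = 0.41104 mol, giving 0.41104 Ca and 0.41104 O.
49.21 wt% SiO2 ÷ 60.083 g/mol = 0.81903 mol, giving 0.81903 Si and 1.63806 O.
Oxygen sums to 2.46072; scaling by 6/2.46072 = 2.43831 puts the formula on 6 O.
Si: 0.81903 × 2.43831 = 1.997 atoms per formula unit.

1.997 Si apfu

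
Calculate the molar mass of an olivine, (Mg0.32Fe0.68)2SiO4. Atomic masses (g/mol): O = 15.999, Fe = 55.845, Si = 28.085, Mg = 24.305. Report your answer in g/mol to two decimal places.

Mg: 0.64 × 24.305 = 15.5552
Fe: 1.36 × 55.845 = 75.9492
Si: 1 × 28.085 = 28.0850
O: 4 × 15.999 = 63.9960
Summing the contributions gives the formula mass.

183.59 g/mol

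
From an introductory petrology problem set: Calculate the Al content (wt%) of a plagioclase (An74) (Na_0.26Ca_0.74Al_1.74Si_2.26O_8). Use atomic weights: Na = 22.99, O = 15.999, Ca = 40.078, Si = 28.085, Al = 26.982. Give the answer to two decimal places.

17.13 wt%

Molar mass of Na_0.26Ca_0.74Al_1.74Si_2.26O_8: 0.26×22.99 + 0.74×40.078 + 1.74×26.982 + 2.26×28.085 + 8×15.999 = 274.048 g/mol.
Mass of Al per formula unit: 1.74 × 26.982 = 46.949 g.
Weight fraction Al = 46.949 / 274.048 = 0.1713.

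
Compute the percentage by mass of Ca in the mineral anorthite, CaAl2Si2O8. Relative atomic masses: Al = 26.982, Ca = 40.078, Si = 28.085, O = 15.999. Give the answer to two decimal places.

14.41 weight percent

Formula mass = 1×40.078 + 2×26.982 + 2×28.085 + 8×15.999 = 278.204 g/mol, of which 40.078 g is Ca.
So Ca makes up 40.078/278.204 = 0.1441 of the mass, i.e. 14.41%.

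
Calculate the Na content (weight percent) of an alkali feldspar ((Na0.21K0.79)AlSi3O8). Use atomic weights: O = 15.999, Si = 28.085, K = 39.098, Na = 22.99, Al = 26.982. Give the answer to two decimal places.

1.76 weight percent

Formula mass = 0.21·22.99 + 0.79·39.098 + 1·26.982 + 3·28.085 + 8·15.999 = 274.944 g/mol, of which 4.828 g is Na.
So Na makes up 4.828/274.944 = 0.0176 of the mass, i.e. 1.76%.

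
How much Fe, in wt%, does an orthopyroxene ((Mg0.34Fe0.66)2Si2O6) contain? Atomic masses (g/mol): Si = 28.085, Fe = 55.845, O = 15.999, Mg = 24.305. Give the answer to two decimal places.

Molar mass of (Mg0.34Fe0.66)2Si2O6: 0.68×24.305 + 1.32×55.845 + 2×28.085 + 6×15.999 = 242.407 g/mol.
Mass of Fe per formula unit: 1.32 × 55.845 = 73.715 g.
Weight fraction Fe = 73.715 / 242.407 = 0.3041.

30.41 wt%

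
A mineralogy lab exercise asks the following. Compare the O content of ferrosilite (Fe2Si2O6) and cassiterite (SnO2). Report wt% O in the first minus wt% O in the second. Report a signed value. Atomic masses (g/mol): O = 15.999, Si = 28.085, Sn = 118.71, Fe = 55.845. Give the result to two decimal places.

M(Fe2Si2O6) = 263.854 g/mol, so wt% O = 95.994/263.854 × 100 = 36.38%.
M(SnO2) = 150.708 g/mol, so wt% O = 31.998/150.708 × 100 = 21.23%.
36.38 − 21.23 = 15.15 pp.

15.15 percentage points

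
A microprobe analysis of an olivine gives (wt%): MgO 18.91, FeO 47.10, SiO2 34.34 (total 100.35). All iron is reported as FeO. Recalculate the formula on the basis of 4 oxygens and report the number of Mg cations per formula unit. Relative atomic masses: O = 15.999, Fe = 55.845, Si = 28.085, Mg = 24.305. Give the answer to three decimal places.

MgO (M=40.304): mol = 0.46918; Mg = 0.46918, O = 0.46918.
FeO (M=71.844): mol = 0.65559; Fe = 0.65559, O = 0.65559.
SiO2 (M=60.083): mol = 0.57154; Si = 0.57154, O = 1.14308.
ΣO = 2.26785; factor = 4/ΣO = 1.76379.
Mg apfu = 0.46918 × 1.76379 = 0.828.

0.828 Mg apfu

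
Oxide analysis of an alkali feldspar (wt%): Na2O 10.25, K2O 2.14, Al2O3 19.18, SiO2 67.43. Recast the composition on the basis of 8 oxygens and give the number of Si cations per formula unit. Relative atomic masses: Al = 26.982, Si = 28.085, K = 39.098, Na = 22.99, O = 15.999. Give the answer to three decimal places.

2.996 Si apfu

10.25 wt% Na2O ÷ 61.979 g/mol = 0.16538 mol, giving 0.33076 Na and 0.16538 O.
2.14 wt% K2O ÷ 94.195 g/mol = 0.02272 mol, giving 0.04544 K and 0.02272 O.
19.18 wt% Al2O3 ÷ 101.961 g/mol = 0.18811 mol, giving 0.37622 Al and 0.56433 O.
67.43 wt% SiO2 ÷ 60.083 g/mol = 1.12228 mol, giving 1.12228 Si and 2.24456 O.
Oxygen sums to 2.99699; scaling by 8/2.99699 = 2.66934 puts the formula on 8 O.
Si: 1.12228 × 2.66934 = 2.996 atoms per formula unit.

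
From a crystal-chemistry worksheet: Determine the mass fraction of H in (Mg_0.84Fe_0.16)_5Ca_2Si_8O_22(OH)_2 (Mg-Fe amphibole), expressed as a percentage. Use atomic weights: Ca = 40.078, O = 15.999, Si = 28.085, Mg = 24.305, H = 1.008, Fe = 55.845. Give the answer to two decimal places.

0.24 wt%

Molar mass of (Mg_0.84Fe_0.16)_5Ca_2Si_8O_22(OH)_2: 4.20·24.305 + 0.80·55.845 + 2·40.078 + 8·28.085 + 24·15.999 + 2·1.008 = 837.585 g/mol.
Mass of H per formula unit: 2 × 1.008 = 2.016 g.
Weight fraction H = 2.016 / 837.585 = 0.0024.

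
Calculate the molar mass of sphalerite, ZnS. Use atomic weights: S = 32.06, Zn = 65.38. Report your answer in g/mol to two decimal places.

The formula mass is the sum 1(65.38) + 1(32.06).

97.44 g/mol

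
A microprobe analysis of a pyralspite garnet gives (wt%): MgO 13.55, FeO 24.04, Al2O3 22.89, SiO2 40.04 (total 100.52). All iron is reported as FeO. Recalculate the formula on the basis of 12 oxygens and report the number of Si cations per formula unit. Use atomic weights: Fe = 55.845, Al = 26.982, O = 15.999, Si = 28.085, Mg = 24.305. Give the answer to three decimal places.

13.55 wt% MgO ÷ 40.304 g/mol = 0.33619 mol, giving 0.33619 Mg and 0.33619 O.
24.04 wt% FeO ÷ 71.844 g/mol = 0.33461 mol, giving 0.33461 Fe and 0.33461 O.
22.89 wt% Al2O3 ÷ 101.961 g/mol = 0.22450 mol, giving 0.44900 Al and 0.67350 O.
40.04 wt% SiO2 ÷ 60.083 g/mol = 0.66641 mol, giving 0.66641 Si and 1.33282 O.
Oxygen sums to 2.67712; scaling by 12/2.67712 = 4.48243 puts the formula on 12 O.
Si: 0.66641 × 4.48243 = 2.987 atoms per formula unit.

2.987 Si apfu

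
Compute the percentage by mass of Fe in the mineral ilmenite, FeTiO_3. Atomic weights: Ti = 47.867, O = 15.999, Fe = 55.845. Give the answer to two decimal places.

36.81 mass %

Formula mass = 1×55.845 + 1×47.867 + 3×15.999 = 151.709 g/mol, of which 55.845 g is Fe.
So Fe makes up 55.845/151.709 = 0.3681 of the mass, i.e. 36.81%.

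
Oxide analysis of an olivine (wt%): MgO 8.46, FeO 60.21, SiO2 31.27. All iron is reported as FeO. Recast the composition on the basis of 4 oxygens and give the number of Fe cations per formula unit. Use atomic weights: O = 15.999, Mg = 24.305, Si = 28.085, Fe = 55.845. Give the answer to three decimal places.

1.605 Fe apfu

MgO: 8.46/40.304 = 0.20990 mol → 0.20990 mol Mg, 0.20990 mol O.
FeO: 60.21/71.844 = 0.83807 mol → 0.83807 mol Fe, 0.83807 mol O.
SiO2: 31.27/60.083 = 0.52045 mol → 0.52045 mol Si, 1.04090 mol O.
Total oxygen = 2.08887 mol. Normalization factor = 4/2.08887 = 1.91491.
Fe per 4 O = 0.83807 × 1.91491 = 1.605.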